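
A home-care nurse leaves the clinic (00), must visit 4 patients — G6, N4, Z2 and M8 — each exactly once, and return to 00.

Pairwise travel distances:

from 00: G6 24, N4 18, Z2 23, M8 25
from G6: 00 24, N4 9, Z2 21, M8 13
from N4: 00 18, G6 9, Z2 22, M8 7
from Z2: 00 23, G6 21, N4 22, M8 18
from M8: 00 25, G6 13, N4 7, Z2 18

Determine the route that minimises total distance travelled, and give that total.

With 4 stops there are 4!/2 = 12 distinct round trips (a route and its reverse cost the same).
00→G6→N4→Z2→M8→00: 24+9+22+18+25 = 98
00→G6→N4→M8→Z2→00: 24+9+7+18+23 = 81
00→G6→Z2→N4→M8→00: 24+21+22+7+25 = 99
00→G6→Z2→M8→N4→00: 24+21+18+7+18 = 88
00→G6→M8→N4→Z2→00: 24+13+7+22+23 = 89
00→G6→M8→Z2→N4→00: 24+13+18+22+18 = 95
00→N4→G6→Z2→M8→00: 18+9+21+18+25 = 91
00→N4→G6→M8→Z2→00: 18+9+13+18+23 = 81
00→N4→Z2→G6→M8→00: 18+22+21+13+25 = 99
00→N4→M8→G6→Z2→00: 18+7+13+21+23 = 82
00→Z2→G6→N4→M8→00: 23+21+9+7+25 = 85
00→Z2→N4→G6→M8→00: 23+22+9+13+25 = 92
The minimum is 81.
One optimal route: 00 → G6 → N4 → M8 → Z2 → 00 (or its reverse).

81 — the shortest possible round trip.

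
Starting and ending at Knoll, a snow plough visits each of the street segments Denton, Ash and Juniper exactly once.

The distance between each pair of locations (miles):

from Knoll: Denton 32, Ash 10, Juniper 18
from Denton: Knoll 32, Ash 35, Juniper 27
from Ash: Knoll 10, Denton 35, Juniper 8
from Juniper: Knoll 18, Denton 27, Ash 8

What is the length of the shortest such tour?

With 3 stops there are 3!/2 = 3 distinct round trips (a route and its reverse cost the same).
Knoll→Denton→Ash→Juniper→Knoll: 32+35+8+18 = 93
Knoll→Denton→Juniper→Ash→Knoll: 32+27+8+10 = 77
Knoll→Ash→Denton→Juniper→Knoll: 10+35+27+18 = 90
The minimum is 77.
One optimal route: Knoll → Denton → Juniper → Ash → Knoll (or its reverse).

77 miles — the shortest possible round trip.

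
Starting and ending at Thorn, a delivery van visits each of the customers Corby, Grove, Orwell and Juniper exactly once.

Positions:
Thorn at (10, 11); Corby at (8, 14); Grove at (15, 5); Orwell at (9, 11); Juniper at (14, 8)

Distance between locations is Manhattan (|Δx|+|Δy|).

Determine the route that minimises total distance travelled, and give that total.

Shortest round trip = 32.

Thorn → Corby → Grove → Orwell → Juniper → Thorn: 5+16+12+8+7 = 48
Thorn → Corby → Grove → Juniper → Orwell → Thorn: 5+16+4+8+1 = 34
Thorn → Corby → Orwell → Grove → Juniper → Thorn: 5+4+12+4+7 = 32
Thorn → Corby → Orwell → Juniper → Grove → Thorn: 5+4+8+4+11 = 32
Thorn → Corby → Juniper → Grove → Orwell → Thorn: 5+12+4+12+1 = 34
Thorn → Corby → Juniper → Orwell → Grove → Thorn: 5+12+8+12+11 = 48
Thorn → Grove → Corby → Orwell → Juniper → Thorn: 11+16+4+8+7 = 46
Thorn → Grove → Corby → Juniper → Orwell → Thorn: 11+16+12+8+1 = 48
Thorn → Grove → Orwell → Corby → Juniper → Thorn: 11+12+4+12+7 = 46
Thorn → Grove → Juniper → Corby → Orwell → Thorn: 11+4+12+4+1 = 32
Thorn → Orwell → Corby → Grove → Juniper → Thorn: 1+4+16+4+7 = 32
Thorn → Orwell → Grove → Corby → Juniper → Thorn: 1+12+16+12+7 = 48
The minimum is 32.
One optimal route: Thorn → Corby → Orwell → Grove → Juniper → Thorn (or its reverse).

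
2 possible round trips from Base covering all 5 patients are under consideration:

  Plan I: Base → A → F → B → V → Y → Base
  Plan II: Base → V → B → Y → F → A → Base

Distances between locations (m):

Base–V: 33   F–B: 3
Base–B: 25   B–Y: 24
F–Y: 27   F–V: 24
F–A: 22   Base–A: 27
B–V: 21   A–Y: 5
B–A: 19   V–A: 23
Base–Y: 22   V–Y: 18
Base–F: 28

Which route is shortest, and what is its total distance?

Plan I: 27 + 22 + 3 + 21 + 18 + 22 = 113
Plan II: 33 + 21 + 24 + 27 + 22 + 27 = 154

Shortest is Plan I, total 113 m.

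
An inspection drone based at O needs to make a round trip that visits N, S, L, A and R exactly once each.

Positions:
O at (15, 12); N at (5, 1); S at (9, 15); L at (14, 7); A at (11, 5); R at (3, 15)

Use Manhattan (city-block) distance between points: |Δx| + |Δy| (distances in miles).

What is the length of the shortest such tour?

O-N-S-L-A-R-O: 21+18+13+5+18+15 = 90
O-N-S-L-R-A-O: 21+18+13+19+18+11 = 100
O-N-S-A-L-R-O: 21+18+12+5+19+15 = 90
O-N-S-A-R-L-O: 21+18+12+18+19+6 = 94
O-N-S-R-L-A-O: 21+18+6+19+5+11 = 80
O-N-S-R-A-L-O: 21+18+6+18+5+6 = 74
O-N-L-S-A-R-O: 21+15+13+12+18+15 = 94
O-N-L-S-R-A-O: 21+15+13+6+18+11 = 84
O-N-L-A-S-R-O: 21+15+5+12+6+15 = 74
O-N-L-A-R-S-O: 21+15+5+18+6+9 = 74
O-N-L-R-S-A-O: 21+15+19+6+12+11 = 84
O-N-L-R-A-S-O: 21+15+19+18+12+9 = 94
O-N-A-S-L-R-O: 21+10+12+13+19+15 = 90
O-N-A-S-R-L-O: 21+10+12+6+19+6 = 74
… (46 more)
O-S-R-N-A-L-O: 9+6+16+10+5+6 = 52  ← best
The minimum is 52.
One optimal route: O → S → R → N → A → L → O (or its reverse).

Shortest round trip = 52 miles.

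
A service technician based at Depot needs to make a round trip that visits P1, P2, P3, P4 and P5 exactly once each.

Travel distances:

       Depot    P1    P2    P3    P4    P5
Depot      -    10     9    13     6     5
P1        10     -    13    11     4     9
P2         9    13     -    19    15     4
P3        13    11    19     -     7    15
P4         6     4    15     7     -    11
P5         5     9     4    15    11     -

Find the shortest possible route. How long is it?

Minimum total distance: 46.

With 5 stops there are 5!/2 = 60 distinct round trips (a route and its reverse cost the same).
Depot-P1-P2-P3-P4-P5-Depot: 10+13+19+7+11+5 = 65
Depot-P1-P2-P3-P5-P4-Depot: 10+13+19+15+11+6 = 74
Depot-P1-P2-P4-P3-P5-Depot: 10+13+15+7+15+5 = 65
Depot-P1-P2-P4-P5-P3-Depot: 10+13+15+11+15+13 = 77
Depot-P1-P2-P5-P3-P4-Depot: 10+13+4+15+7+6 = 55
Depot-P1-P2-P5-P4-P3-Depot: 10+13+4+11+7+13 = 58
Depot-P1-P3-P2-P4-P5-Depot: 10+11+19+15+11+5 = 71
Depot-P1-P3-P2-P5-P4-Depot: 10+11+19+4+11+6 = 61
Depot-P1-P3-P4-P2-P5-Depot: 10+11+7+15+4+5 = 52
Depot-P1-P3-P4-P5-P2-Depot: 10+11+7+11+4+9 = 52
Depot-P1-P3-P5-P2-P4-Depot: 10+11+15+4+15+6 = 61
Depot-P1-P3-P5-P4-P2-Depot: 10+11+15+11+15+9 = 71
Depot-P1-P4-P2-P3-P5-Depot: 10+4+15+19+15+5 = 68
Depot-P1-P4-P2-P5-P3-Depot: 10+4+15+4+15+13 = 61
… (46 more)
Depot-P2-P5-P1-P3-P4-Depot: 9+4+9+11+7+6 = 46  ← best
The minimum is 46.
One optimal route: Depot → P2 → P5 → P1 → P3 → P4 → Depot (or its reverse).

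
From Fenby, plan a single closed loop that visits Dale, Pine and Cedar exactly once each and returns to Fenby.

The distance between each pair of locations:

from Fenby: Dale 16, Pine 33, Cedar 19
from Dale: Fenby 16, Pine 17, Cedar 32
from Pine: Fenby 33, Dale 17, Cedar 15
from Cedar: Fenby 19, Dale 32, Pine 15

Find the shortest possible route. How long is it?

Minimum total distance: 67.

There are 3 distinct closed tours to check (reversals are equivalent).
Fenby - Dale - Pine - Cedar - Fenby: 16+17+15+19 = 67
Fenby - Dale - Cedar - Pine - Fenby: 16+32+15+33 = 96
Fenby - Pine - Dale - Cedar - Fenby: 33+17+32+19 = 101
The minimum is 67.
One optimal route: Fenby → Dale → Pine → Cedar → Fenby (or its reverse).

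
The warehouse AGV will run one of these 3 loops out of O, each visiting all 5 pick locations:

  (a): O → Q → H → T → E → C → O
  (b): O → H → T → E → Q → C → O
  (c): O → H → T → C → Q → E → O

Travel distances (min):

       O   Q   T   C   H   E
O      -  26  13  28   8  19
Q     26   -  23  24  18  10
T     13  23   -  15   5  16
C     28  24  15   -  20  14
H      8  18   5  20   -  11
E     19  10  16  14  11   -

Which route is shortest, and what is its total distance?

81 min — (c) is the shortest.

(a): 26 + 18 + 5 + 16 + 14 + 28 = 107
(b): 8 + 5 + 16 + 10 + 24 + 28 = 91
(c): 8 + 5 + 15 + 24 + 10 + 19 = 81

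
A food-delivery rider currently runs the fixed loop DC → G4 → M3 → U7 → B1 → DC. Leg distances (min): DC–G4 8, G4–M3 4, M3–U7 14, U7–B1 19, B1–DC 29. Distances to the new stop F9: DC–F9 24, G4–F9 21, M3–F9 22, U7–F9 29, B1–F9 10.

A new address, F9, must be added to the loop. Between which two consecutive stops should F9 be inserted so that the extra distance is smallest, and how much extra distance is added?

Insertion cost between consecutive stops i–j is d(i,F9) + d(F9,j) − d(i,j):
  between DC and G4: 24 + 21 − 8 = 37
  between G4 and M3: 21 + 22 − 4 = 39
  between M3 and U7: 22 + 29 − 14 = 37
  between U7 and B1: 29 + 10 − 19 = 20
  between B1 and DC: 10 + 24 − 29 = 5
Cheapest insertion is between B1 and DC, adding 5.
New total = 74 + 5 = 79.

Minimum extra distance: 5 min, inserting F9 between B1 and DC.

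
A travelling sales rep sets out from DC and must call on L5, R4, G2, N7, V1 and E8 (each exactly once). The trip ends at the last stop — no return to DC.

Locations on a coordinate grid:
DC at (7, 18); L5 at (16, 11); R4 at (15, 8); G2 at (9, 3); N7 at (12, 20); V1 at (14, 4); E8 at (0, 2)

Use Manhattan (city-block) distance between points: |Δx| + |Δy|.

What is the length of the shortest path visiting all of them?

There are 6! = 720 possible orderings.
DC→L5→R4→G2→N7→V1→E8: 16+4+11+20+18+16 = 85
DC→L5→R4→G2→N7→E8→V1: 16+4+11+20+30+16 = 97
DC→L5→R4→G2→V1→N7→E8: 16+4+11+6+18+30 = 85
DC→L5→R4→G2→V1→E8→N7: 16+4+11+6+16+30 = 83
DC→L5→R4→G2→E8→N7→V1: 16+4+11+10+30+18 = 89
DC→L5→R4→G2→E8→V1→N7: 16+4+11+10+16+18 = 75
DC→L5→R4→N7→G2→V1→E8: 16+4+15+20+6+16 = 77
DC→L5→R4→N7→G2→E8→V1: 16+4+15+20+10+16 = 81
… (712 more)
DC→N7→L5→R4→V1→G2→E8: 7+13+4+5+6+10 = 45  ← best
The minimum is 45.
One shortest path: DC → N7 → L5 → R4 → V1 → G2 → E8.

Minimum one-way distance = 45.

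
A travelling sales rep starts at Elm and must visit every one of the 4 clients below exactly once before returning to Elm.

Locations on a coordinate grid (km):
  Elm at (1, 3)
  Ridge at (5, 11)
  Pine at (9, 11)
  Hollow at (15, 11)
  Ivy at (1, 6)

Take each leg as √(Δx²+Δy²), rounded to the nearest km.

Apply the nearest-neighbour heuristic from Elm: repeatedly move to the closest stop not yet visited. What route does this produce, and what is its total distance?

At Elm the remaining stops are Ivy 3, Ridge 9, Pine 11, Hollow 16; go to Ivy.
At Ivy the remaining stops are Ridge 6, Pine 9, Hollow 15; go to Ridge.
At Ridge the remaining stops are Pine 4, Hollow 10; go to Pine.
At Pine the remaining stops are Hollow 6; go to Hollow.
Return Hollow→Elm: 16.
Total = 3 + 6 + 4 + 6 + 16 = 35.

Total distance 35 km via the nearest-neighbour route Elm → Ivy → Ridge → Pine → Hollow → Elm.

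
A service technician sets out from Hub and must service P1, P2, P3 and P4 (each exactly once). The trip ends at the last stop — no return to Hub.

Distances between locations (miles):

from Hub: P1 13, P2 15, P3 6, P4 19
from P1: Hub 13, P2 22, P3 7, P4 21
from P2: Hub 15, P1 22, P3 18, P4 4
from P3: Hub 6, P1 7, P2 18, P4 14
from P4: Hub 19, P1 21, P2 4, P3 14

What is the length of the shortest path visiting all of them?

Minimum one-way distance = 38 miles.

There are 4! = 24 possible orderings.
Hub→P1→P2→P3→P4: 13+22+18+14 = 67
Hub→P1→P2→P4→P3: 13+22+4+14 = 53
Hub→P1→P3→P2→P4: 13+7+18+4 = 42
Hub→P1→P3→P4→P2: 13+7+14+4 = 38
Hub→P1→P4→P2→P3: 13+21+4+18 = 56
Hub→P1→P4→P3→P2: 13+21+14+18 = 66
Hub→P2→P1→P3→P4: 15+22+7+14 = 58
Hub→P2→P1→P4→P3: 15+22+21+14 = 72
Hub→P2→P3→P1→P4: 15+18+7+21 = 61
Hub→P2→P3→P4→P1: 15+18+14+21 = 68
Hub→P2→P4→P1→P3: 15+4+21+7 = 47
Hub→P2→P4→P3→P1: 15+4+14+7 = 40
Hub→P3→P1→P2→P4: 6+7+22+4 = 39
Hub→P3→P1→P4→P2: 6+7+21+4 = 38
… (10 more)
The minimum is 38.
One shortest path: Hub → P1 → P3 → P4 → P2.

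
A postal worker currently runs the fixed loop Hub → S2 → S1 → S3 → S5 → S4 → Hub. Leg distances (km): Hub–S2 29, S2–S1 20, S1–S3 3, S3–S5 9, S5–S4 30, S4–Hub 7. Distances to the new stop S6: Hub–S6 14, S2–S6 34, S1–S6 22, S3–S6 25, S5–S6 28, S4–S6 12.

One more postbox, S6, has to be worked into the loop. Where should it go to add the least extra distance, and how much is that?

+10 km — insert S6 between S5 and S4.

Insertion cost between consecutive stops i–j is d(i,S6) + d(S6,j) − d(i,j):
  between Hub and S2: 14 + 34 − 29 = 19
  between S2 and S1: 34 + 22 − 20 = 36
  between S1 and S3: 22 + 25 − 3 = 44
  between S3 and S5: 25 + 28 − 9 = 44
  between S5 and S4: 28 + 12 − 30 = 10
  between S4 and Hub: 12 + 14 − 7 = 19
Cheapest insertion is between S5 and S4, adding 10.
New total = 98 + 10 = 108.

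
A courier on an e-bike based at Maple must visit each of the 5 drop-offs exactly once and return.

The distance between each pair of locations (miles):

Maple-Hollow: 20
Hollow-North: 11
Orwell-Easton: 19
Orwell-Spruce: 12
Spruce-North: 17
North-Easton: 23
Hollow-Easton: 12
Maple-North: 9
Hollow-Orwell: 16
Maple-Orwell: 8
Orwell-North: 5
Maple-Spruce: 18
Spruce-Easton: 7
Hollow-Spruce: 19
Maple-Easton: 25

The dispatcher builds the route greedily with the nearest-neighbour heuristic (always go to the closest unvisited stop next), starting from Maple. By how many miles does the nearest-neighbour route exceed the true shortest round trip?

Maple: Orwell=8, North=9, Spruce=18, Hollow=20, Easton=25 ⇒ Orwell
Orwell: North=5, Spruce=12, Hollow=16, Easton=19 ⇒ North
North: Hollow=11, Spruce=17, Easton=23 ⇒ Hollow
Hollow: Easton=12, Spruce=19 ⇒ Easton
Easton: Spruce=7 ⇒ Spruce
NN route Maple → Orwell → North → Hollow → Easton → Spruce → Maple costs 61.
Optimal: Maple → Orwell → Spruce → Easton → Hollow → North → Maple costs 59 (by enumerating all 60 distinct tours).
Excess = 61 − 59 = 2.

Excess over optimum: 2 miles.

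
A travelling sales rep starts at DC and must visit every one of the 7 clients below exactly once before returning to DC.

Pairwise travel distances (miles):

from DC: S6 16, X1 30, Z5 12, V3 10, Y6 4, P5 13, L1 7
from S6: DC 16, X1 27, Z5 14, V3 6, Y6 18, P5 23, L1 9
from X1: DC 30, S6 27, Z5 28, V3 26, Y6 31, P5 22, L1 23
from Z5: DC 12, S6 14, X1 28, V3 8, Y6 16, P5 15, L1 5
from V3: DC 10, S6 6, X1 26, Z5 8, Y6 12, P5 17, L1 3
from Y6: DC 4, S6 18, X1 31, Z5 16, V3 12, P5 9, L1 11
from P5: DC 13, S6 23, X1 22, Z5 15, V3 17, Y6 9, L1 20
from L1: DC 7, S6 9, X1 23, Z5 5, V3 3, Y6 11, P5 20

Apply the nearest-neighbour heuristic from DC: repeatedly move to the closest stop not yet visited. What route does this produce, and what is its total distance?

DC → [Y6:4 / L1:7 / V3:10 / Z5:12 / P5:13 / S6:16 / X1:30] → Y6 (4)
Y6 → [P5:9 / L1:11 / V3:12 / Z5:16 / S6:18 / X1:31] → P5 (9)
P5 → [Z5:15 / V3:17 / L1:20 / X1:22 / S6:23] → Z5 (15)
Z5 → [L1:5 / V3:8 / S6:14 / X1:28] → L1 (5)
L1 → [V3:3 / S6:9 / X1:23] → V3 (3)
V3 → [S6:6 / X1:26] → S6 (6)
S6 → [X1:27] → X1 (27)
Return X1→DC: 30.
Total = 4 + 9 + 15 + 5 + 3 + 6 + 27 + 30 = 99.

Total distance 99 miles via the nearest-neighbour route DC → Y6 → P5 → Z5 → L1 → V3 → S6 → X1 → DC.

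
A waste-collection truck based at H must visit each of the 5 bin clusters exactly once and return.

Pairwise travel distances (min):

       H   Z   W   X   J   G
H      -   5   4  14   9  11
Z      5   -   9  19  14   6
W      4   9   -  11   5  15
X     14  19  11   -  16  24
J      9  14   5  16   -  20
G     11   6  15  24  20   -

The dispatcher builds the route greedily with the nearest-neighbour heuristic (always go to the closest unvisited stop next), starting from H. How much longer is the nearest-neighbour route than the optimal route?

The nearest-neighbour route is 7 min longer than optimal.

H: W=4, Z=5, J=9, G=11, X=14 ⇒ W
W: J=5, Z=9, X=11, G=15 ⇒ J
J: Z=14, X=16, G=20 ⇒ Z
Z: G=6, X=19 ⇒ G
G: X=24 ⇒ X
NN route H → W → J → Z → G → X → H costs 67.
Optimal: H → Z → G → X → W → J → H costs 60 (by enumerating all 60 distinct tours).
Excess = 67 − 60 = 7.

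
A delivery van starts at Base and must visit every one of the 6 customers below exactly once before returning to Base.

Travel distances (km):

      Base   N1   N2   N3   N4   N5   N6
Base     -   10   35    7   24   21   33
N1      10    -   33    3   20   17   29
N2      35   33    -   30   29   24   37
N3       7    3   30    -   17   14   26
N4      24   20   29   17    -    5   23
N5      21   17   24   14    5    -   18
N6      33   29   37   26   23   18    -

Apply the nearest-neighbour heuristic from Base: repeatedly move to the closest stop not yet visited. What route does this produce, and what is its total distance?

At Base the remaining stops are N3 7, N1 10, N5 21, N4 24, N6 33, N2 35; go to N3.
At N3 the remaining stops are N1 3, N5 14, N4 17, N6 26, N2 30; go to N1.
At N1 the remaining stops are N5 17, N4 20, N6 29, N2 33; go to N5.
At N5 the remaining stops are N4 5, N6 18, N2 24; go to N4.
At N4 the remaining stops are N6 23, N2 29; go to N6.
At N6 the remaining stops are N2 37; go to N2.
Return N2→Base: 35.
Total = 7 + 3 + 17 + 5 + 23 + 37 + 35 = 127.

Total distance 127 km via the nearest-neighbour route Base → N3 → N1 → N5 → N4 → N6 → N2 → Base.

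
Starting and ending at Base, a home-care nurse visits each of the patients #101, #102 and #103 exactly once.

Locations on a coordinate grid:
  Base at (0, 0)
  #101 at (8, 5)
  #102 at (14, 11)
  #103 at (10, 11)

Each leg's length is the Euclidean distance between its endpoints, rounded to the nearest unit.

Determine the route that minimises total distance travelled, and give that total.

With 3 stops there are 3!/2 = 3 distinct round trips (a route and its reverse cost the same).
Base → #101 → #102 → #103 → Base: 9+8+4+15 = 36
Base → #101 → #103 → #102 → Base: 9+6+4+18 = 37
Base → #102 → #101 → #103 → Base: 18+8+6+15 = 47
The minimum is 36.
One optimal route: Base → #101 → #102 → #103 → Base (or its reverse).

Minimum total distance: 36.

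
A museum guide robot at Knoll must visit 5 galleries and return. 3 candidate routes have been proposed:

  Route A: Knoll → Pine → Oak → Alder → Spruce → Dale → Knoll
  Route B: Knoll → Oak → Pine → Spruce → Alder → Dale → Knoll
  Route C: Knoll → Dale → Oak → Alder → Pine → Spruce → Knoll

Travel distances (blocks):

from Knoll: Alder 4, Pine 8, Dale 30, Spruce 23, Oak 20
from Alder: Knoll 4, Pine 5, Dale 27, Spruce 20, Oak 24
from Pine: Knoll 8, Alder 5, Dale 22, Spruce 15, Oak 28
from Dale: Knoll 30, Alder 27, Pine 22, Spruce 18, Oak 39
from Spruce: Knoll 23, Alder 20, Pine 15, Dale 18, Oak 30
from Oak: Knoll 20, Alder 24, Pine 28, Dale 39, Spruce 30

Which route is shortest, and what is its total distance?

Shortest is Route A, total 128 blocks.

Route A: 8 + 28 + 24 + 20 + 18 + 30 = 128
Route B: 20 + 28 + 15 + 20 + 27 + 30 = 140
Route C: 30 + 39 + 24 + 5 + 15 + 23 = 136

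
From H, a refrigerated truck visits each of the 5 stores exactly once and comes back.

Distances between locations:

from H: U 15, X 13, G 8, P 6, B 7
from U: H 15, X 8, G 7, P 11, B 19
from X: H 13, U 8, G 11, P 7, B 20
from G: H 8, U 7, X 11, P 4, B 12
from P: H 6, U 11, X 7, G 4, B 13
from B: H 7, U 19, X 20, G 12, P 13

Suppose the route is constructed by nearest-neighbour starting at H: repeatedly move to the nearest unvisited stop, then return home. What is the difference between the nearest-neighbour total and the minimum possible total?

5 longer than the optimal tour.

H: P=6, B=7, G=8, X=13, U=15 ⇒ P
P: G=4, X=7, U=11, B=13 ⇒ G
G: U=7, X=11, B=12 ⇒ U
U: X=8, B=19 ⇒ X
X: B=20 ⇒ B
NN route H → P → G → U → X → B → H costs 52.
Optimal: H → P → X → U → G → B → H costs 47 (by enumerating all 60 distinct tours).
Excess = 52 − 47 = 5.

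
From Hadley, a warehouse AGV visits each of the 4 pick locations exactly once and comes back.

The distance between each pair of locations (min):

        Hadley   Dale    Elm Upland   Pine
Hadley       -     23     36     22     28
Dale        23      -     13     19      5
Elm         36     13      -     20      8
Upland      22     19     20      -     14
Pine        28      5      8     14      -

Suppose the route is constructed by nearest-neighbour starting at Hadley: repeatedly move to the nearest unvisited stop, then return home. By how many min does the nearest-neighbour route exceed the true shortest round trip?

From Hadley: Upland=22, Dale=23, Pine=28, Elm=36 → choose Upland (22).
From Upland: Pine=14, Dale=19, Elm=20 → choose Pine (14).
From Pine: Dale=5, Elm=8 → choose Dale (5).
From Dale: Elm=13 → choose Elm (13).
NN route Hadley → Upland → Pine → Dale → Elm → Hadley costs 90.
Optimal: Hadley → Dale → Pine → Elm → Upland → Hadley costs 78 (by enumerating all 12 distinct tours).
Excess = 90 − 78 = 12.

Excess over optimum: 12 min.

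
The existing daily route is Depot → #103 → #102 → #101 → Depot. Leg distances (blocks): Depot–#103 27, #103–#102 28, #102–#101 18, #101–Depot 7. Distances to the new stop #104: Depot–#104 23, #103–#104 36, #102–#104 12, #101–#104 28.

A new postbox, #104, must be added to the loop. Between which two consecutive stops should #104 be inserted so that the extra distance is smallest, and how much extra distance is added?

Minimum extra distance: 20 blocks, inserting #104 between #103 and #102.

Insertion cost between consecutive stops i–j is d(i,#104) + d(#104,j) − d(i,j):
  between Depot and #103: 23 + 36 − 27 = 32
  between #103 and #102: 36 + 12 − 28 = 20
  between #102 and #101: 12 + 28 − 18 = 22
  between #101 and Depot: 28 + 23 − 7 = 44
Cheapest insertion is between #103 and #102, adding 20.
New total = 80 + 20 = 100.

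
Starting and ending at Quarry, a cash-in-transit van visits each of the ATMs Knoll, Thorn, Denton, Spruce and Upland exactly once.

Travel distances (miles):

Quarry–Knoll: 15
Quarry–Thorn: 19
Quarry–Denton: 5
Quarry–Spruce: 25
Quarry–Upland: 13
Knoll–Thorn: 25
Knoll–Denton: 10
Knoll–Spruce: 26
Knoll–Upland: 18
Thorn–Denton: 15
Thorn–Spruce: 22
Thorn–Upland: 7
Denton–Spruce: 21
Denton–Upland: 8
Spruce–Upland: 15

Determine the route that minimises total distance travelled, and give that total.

With 5 stops there are 5!/2 = 60 distinct round trips (a route and its reverse cost the same).
Quarry - Knoll - Thorn - Denton - Spruce - Upland - Quarry: 15+25+15+21+15+13 = 104
Quarry - Knoll - Thorn - Denton - Upland - Spruce - Quarry: 15+25+15+8+15+25 = 103
Quarry - Knoll - Thorn - Spruce - Denton - Upland - Quarry: 15+25+22+21+8+13 = 104
Quarry - Knoll - Thorn - Spruce - Upland - Denton - Quarry: 15+25+22+15+8+5 = 90
Quarry - Knoll - Thorn - Upland - Denton - Spruce - Quarry: 15+25+7+8+21+25 = 101
Quarry - Knoll - Thorn - Upland - Spruce - Denton - Quarry: 15+25+7+15+21+5 = 88
Quarry - Knoll - Denton - Thorn - Spruce - Upland - Quarry: 15+10+15+22+15+13 = 90
Quarry - Knoll - Denton - Thorn - Upland - Spruce - Quarry: 15+10+15+7+15+25 = 87
Quarry - Knoll - Denton - Spruce - Thorn - Upland - Quarry: 15+10+21+22+7+13 = 88
Quarry - Knoll - Denton - Spruce - Upland - Thorn - Quarry: 15+10+21+15+7+19 = 87
Quarry - Knoll - Denton - Upland - Thorn - Spruce - Quarry: 15+10+8+7+22+25 = 87
Quarry - Knoll - Denton - Upland - Spruce - Thorn - Quarry: 15+10+8+15+22+19 = 89
Quarry - Knoll - Spruce - Thorn - Denton - Upland - Quarry: 15+26+22+15+8+13 = 99
Quarry - Knoll - Spruce - Thorn - Upland - Denton - Quarry: 15+26+22+7+8+5 = 83
… (46 more)
Quarry - Thorn - Upland - Spruce - Knoll - Denton - Quarry: 19+7+15+26+10+5 = 82  ← best
The minimum is 82.
One optimal route: Quarry → Thorn → Upland → Spruce → Knoll → Denton → Quarry (or its reverse).

Minimum total distance: 82 miles.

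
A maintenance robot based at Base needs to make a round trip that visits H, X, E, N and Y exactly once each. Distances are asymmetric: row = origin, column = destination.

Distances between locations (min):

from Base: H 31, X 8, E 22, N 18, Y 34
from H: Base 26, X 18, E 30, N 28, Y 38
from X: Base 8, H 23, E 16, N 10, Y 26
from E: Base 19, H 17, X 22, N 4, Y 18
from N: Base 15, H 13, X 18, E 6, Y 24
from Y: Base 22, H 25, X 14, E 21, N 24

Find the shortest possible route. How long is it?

Base - H - X - E - N - Y - Base: 31+18+16+4+24+22 = 115
Base - H - X - E - Y - N - Base: 31+18+16+18+24+15 = 122
Base - H - X - N - E - Y - Base: 31+18+10+6+18+22 = 105
Base - H - X - N - Y - E - Base: 31+18+10+24+21+19 = 123
Base - H - X - Y - E - N - Base: 31+18+26+21+4+15 = 115
Base - H - X - Y - N - E - Base: 31+18+26+24+6+19 = 124
Base - H - E - X - N - Y - Base: 31+30+22+10+24+22 = 139
Base - H - E - X - Y - N - Base: 31+30+22+26+24+15 = 148
Base - H - E - N - X - Y - Base: 31+30+4+18+26+22 = 131
Base - H - E - N - Y - X - Base: 31+30+4+24+14+8 = 111
Base - H - E - Y - X - N - Base: 31+30+18+14+10+15 = 118
Base - H - E - Y - N - X - Base: 31+30+18+24+18+8 = 129
Base - H - N - X - E - Y - Base: 31+28+18+16+18+22 = 133
Base - H - N - X - Y - E - Base: 31+28+18+26+21+19 = 143
… (106 more)
Base - X - N - E - Y - H - Base: 8+10+6+18+25+26 = 93  ← best
The minimum is 93.
One optimal route: Base → X → N → E → Y → H → Base.

93 min — the shortest possible round trip.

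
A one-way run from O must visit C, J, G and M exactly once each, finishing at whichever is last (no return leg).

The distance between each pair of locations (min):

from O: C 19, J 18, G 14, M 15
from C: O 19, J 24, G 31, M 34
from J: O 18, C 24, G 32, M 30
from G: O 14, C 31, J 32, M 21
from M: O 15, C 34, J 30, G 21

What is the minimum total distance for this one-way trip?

There are 4! = 24 possible orderings.
O → C → J → G → M: 19+24+32+21 = 96
O → C → J → M → G: 19+24+30+21 = 94
O → C → G → J → M: 19+31+32+30 = 112
O → C → G → M → J: 19+31+21+30 = 101
O → C → M → J → G: 19+34+30+32 = 115
O → C → M → G → J: 19+34+21+32 = 106
O → J → C → G → M: 18+24+31+21 = 94
O → J → C → M → G: 18+24+34+21 = 97
O → J → G → C → M: 18+32+31+34 = 115
O → J → G → M → C: 18+32+21+34 = 105
O → J → M → C → G: 18+30+34+31 = 113
O → J → M → G → C: 18+30+21+31 = 100
O → G → C → J → M: 14+31+24+30 = 99
O → G → C → M → J: 14+31+34+30 = 109
… (10 more)
O → G → M → J → C: 14+21+30+24 = 89  ← best
The minimum is 89.
One shortest path: O → G → M → J → C.

Minimum one-way distance = 89 min.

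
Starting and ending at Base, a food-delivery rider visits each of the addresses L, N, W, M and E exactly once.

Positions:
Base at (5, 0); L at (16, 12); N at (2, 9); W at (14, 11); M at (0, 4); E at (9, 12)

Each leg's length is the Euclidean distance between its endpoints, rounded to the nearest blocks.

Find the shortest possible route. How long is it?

With 5 stops there are 5!/2 = 60 distinct round trips (a route and its reverse cost the same).
Base-L-N-W-M-E-Base: 16+14+12+16+12+13 = 83
Base-L-N-W-E-M-Base: 16+14+12+5+12+6 = 65
Base-L-N-M-W-E-Base: 16+14+5+16+5+13 = 69
Base-L-N-M-E-W-Base: 16+14+5+12+5+14 = 66
Base-L-N-E-W-M-Base: 16+14+8+5+16+6 = 65
Base-L-N-E-M-W-Base: 16+14+8+12+16+14 = 80
Base-L-W-N-M-E-Base: 16+2+12+5+12+13 = 60
Base-L-W-N-E-M-Base: 16+2+12+8+12+6 = 56
Base-L-W-M-N-E-Base: 16+2+16+5+8+13 = 60
Base-L-W-M-E-N-Base: 16+2+16+12+8+9 = 63
Base-L-W-E-N-M-Base: 16+2+5+8+5+6 = 42
Base-L-W-E-M-N-Base: 16+2+5+12+5+9 = 49
Base-L-M-N-W-E-Base: 16+18+5+12+5+13 = 69
Base-L-M-N-E-W-Base: 16+18+5+8+5+14 = 66
… (46 more)
The minimum is 42.
One optimal route: Base → L → W → E → N → M → Base (or its reverse).

Shortest round trip = 42 blocks.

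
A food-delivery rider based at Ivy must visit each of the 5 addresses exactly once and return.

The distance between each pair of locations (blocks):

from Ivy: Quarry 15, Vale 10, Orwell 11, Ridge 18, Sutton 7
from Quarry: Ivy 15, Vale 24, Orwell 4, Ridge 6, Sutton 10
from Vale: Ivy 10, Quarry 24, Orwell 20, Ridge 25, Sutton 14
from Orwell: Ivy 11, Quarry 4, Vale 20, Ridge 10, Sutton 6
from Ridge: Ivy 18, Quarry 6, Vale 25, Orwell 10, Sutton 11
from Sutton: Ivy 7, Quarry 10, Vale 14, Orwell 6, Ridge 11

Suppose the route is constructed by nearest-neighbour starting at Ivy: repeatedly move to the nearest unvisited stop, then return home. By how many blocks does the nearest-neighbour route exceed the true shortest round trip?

The nearest-neighbour route is 2 blocks longer than optimal.

Ivy: Sutton=7, Vale=10, Orwell=11, Quarry=15, Ridge=18 ⇒ Sutton
Sutton: Orwell=6, Quarry=10, Ridge=11, Vale=14 ⇒ Orwell
Orwell: Quarry=4, Ridge=10, Vale=20 ⇒ Quarry
Quarry: Ridge=6, Vale=24 ⇒ Ridge
Ridge: Vale=25 ⇒ Vale
NN route Ivy → Sutton → Orwell → Quarry → Ridge → Vale → Ivy costs 58.
Optimal: Ivy → Vale → Sutton → Ridge → Quarry → Orwell → Ivy costs 56 (by enumerating all 60 distinct tours).
Excess = 58 − 56 = 2.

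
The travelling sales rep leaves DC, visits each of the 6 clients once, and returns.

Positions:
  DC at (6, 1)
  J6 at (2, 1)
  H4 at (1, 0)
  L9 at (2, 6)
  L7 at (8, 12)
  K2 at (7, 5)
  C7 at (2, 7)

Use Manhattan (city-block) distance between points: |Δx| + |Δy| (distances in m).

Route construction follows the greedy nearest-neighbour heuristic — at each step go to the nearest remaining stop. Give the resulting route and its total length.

DC → [J6:4 / K2:5 / H4:6 / L9:9 / C7:10 / L7:13] → J6 (4)
J6 → [H4:2 / L9:5 / C7:6 / K2:9 / L7:17] → H4 (2)
H4 → [L9:7 / C7:8 / K2:11 / L7:19] → L9 (7)
L9 → [C7:1 / K2:6 / L7:12] → C7 (1)
C7 → [K2:7 / L7:11] → K2 (7)
K2 → [L7:8] → L7 (8)
Return L7→DC: 13.
Total = 4 + 2 + 7 + 1 + 7 + 8 + 13 = 42.

Nearest-neighbour total = 42 m; route DC → J6 → H4 → L9 → C7 → K2 → L7 → DC.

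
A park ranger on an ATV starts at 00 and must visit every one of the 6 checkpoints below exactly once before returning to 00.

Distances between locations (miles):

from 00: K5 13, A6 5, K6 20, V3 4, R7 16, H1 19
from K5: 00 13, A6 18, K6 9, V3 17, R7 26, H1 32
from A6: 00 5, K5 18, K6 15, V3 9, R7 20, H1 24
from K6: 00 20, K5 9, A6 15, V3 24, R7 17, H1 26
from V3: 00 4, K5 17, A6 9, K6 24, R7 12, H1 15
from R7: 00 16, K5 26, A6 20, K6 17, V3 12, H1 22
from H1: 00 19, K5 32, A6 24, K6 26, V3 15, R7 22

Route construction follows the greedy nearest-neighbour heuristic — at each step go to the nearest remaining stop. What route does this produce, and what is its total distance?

104 miles along 00 → V3 → A6 → K6 → K5 → R7 → H1 → 00.

At 00 the remaining stops are V3 4, A6 5, K5 13, R7 16, H1 19, K6 20; go to V3.
At V3 the remaining stops are A6 9, R7 12, H1 15, K5 17, K6 24; go to A6.
At A6 the remaining stops are K6 15, K5 18, R7 20, H1 24; go to K6.
At K6 the remaining stops are K5 9, R7 17, H1 26; go to K5.
At K5 the remaining stops are R7 26, H1 32; go to R7.
At R7 the remaining stops are H1 22; go to H1.
Return H1→00: 19.
Total = 4 + 9 + 15 + 9 + 26 + 22 + 19 = 104.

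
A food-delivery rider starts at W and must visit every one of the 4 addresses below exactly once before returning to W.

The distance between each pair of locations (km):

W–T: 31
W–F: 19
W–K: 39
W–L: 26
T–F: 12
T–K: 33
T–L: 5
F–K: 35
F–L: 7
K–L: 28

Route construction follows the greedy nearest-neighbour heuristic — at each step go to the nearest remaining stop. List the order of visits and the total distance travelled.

From W: distances to unvisited — F=19, L=26, T=31, K=39. Nearest is F (19).
From F: distances to unvisited — L=7, T=12, K=35. Nearest is L (7).
From L: distances to unvisited — T=5, K=28. Nearest is T (5).
From T: distances to unvisited — K=33. Nearest is K (33).
Return K→W: 39.
Total = 19 + 7 + 5 + 33 + 39 = 103.

Nearest-neighbour total = 103 km; route W → F → L → T → K → W.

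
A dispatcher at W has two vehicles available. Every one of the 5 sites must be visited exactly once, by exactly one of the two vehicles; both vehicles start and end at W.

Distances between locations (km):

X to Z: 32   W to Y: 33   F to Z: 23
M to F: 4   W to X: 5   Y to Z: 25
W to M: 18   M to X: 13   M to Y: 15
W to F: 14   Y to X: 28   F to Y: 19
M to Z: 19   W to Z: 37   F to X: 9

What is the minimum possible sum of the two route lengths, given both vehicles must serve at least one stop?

There are 2^4 − 1 = 15 ways to divide the 5 stops into two non-empty groups. For each, the best each vehicle can do is its own shortest tour through its group:
  {M} + {F, Y, X, Z}: 36 + 95 = 131
  {F} + {M, Y, X, Z}: 28 + 95 = 123
  {M, F} + {Y, X, Z}: 36 + 95 = 131
  {Y} + {M, F, X, Z}: 66 + 74 = 140
  {M, Y} + {F, X, Z}: 66 + 74 = 140
  {F, Y} + {M, X, Z}: 66 + 74 = 140
  … (15 splits in total)
  {X} + {M, F, Y, Z}: 10 + 95 = 105  ← best
Best: vehicle 1 W → X → W = 10; vehicle 2 W → M → Y → Z → F → W = 95; combined 105.

Minimum combined distance: 105 km.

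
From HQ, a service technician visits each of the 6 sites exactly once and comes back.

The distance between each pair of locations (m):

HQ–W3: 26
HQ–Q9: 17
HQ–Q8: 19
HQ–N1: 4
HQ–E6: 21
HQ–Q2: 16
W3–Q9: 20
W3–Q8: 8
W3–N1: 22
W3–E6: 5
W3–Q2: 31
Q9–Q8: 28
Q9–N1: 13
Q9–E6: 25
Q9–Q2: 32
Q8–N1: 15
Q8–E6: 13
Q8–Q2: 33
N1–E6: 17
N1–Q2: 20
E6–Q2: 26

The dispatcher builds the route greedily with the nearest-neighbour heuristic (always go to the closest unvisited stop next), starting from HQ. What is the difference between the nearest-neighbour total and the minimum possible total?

The nearest-neighbour route is 4 m longer than optimal.

HQ: N1=4, Q2=16, Q9=17, Q8=19, E6=21, W3=26 ⇒ N1
N1: Q9=13, Q8=15, E6=17, Q2=20, W3=22 ⇒ Q9
Q9: W3=20, E6=25, Q8=28, Q2=32 ⇒ W3
W3: E6=5, Q8=8, Q2=31 ⇒ E6
E6: Q8=13, Q2=26 ⇒ Q8
Q8: Q2=33 ⇒ Q2
NN route HQ → N1 → Q9 → W3 → E6 → Q8 → Q2 → HQ costs 104.
Optimal: HQ → Q9 → N1 → Q8 → W3 → E6 → Q2 → HQ costs 100 (by enumerating all 360 distinct tours).
Excess = 104 − 100 = 4.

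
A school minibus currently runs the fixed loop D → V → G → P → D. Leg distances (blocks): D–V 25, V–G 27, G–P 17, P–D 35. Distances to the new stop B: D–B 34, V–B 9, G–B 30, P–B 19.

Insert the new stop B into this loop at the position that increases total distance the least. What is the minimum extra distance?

Insertion cost between consecutive stops i–j is d(i,B) + d(B,j) − d(i,j):
  between D and V: 34 + 9 − 25 = 18
  between V and G: 9 + 30 − 27 = 12
  between G and P: 30 + 19 − 17 = 32
  between P and D: 19 + 34 − 35 = 18
Cheapest insertion is between V and G, adding 12.
New total = 104 + 12 = 116.

Minimum extra distance: 12 blocks, inserting B between V and G.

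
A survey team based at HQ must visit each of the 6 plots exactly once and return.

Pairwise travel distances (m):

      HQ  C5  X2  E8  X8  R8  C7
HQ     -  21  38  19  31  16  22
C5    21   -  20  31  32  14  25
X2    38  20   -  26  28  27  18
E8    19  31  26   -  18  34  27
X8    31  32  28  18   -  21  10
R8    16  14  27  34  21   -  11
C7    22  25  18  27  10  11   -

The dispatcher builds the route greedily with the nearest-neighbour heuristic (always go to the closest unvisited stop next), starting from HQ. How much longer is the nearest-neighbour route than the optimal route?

HQ: R8=16, E8=19, C5=21, C7=22, X8=31, X2=38 ⇒ R8
R8: C7=11, C5=14, X8=21, X2=27, E8=34 ⇒ C7
C7: X8=10, X2=18, C5=25, E8=27 ⇒ X8
X8: E8=18, X2=28, C5=32 ⇒ E8
E8: X2=26, C5=31 ⇒ X2
X2: C5=20 ⇒ C5
NN route HQ → R8 → C7 → X8 → E8 → X2 → C5 → HQ costs 122.
Optimal: HQ → E8 → X8 → C7 → X2 → C5 → R8 → HQ costs 115 (by enumerating all 360 distinct tours).
Excess = 122 − 115 = 7.

7 m longer than the optimal tour.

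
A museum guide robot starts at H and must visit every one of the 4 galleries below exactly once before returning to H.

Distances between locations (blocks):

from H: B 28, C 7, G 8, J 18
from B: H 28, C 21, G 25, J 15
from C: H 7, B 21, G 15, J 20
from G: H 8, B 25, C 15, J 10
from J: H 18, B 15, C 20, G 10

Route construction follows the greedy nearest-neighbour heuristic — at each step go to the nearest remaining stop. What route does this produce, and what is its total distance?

75 blocks along H → C → G → J → B → H.

From H: distances to unvisited — C=7, G=8, J=18, B=28. Nearest is C (7).
From C: distances to unvisited — G=15, J=20, B=21. Nearest is G (15).
From G: distances to unvisited — J=10, B=25. Nearest is J (10).
From J: distances to unvisited — B=15. Nearest is B (15).
Return B→H: 28.
Total = 7 + 15 + 10 + 15 + 28 = 75.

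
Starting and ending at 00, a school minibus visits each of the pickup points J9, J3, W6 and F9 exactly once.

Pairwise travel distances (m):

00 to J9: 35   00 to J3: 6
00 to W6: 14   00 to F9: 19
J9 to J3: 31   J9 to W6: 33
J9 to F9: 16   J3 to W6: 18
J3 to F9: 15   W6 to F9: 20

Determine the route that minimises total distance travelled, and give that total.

With 4 stops there are 4!/2 = 12 distinct round trips (a route and its reverse cost the same).
00-J9-J3-W6-F9-00: 35+31+18+20+19 = 123
00-J9-J3-F9-W6-00: 35+31+15+20+14 = 115
00-J9-W6-J3-F9-00: 35+33+18+15+19 = 120
00-J9-W6-F9-J3-00: 35+33+20+15+6 = 109
00-J9-F9-J3-W6-00: 35+16+15+18+14 = 98
00-J9-F9-W6-J3-00: 35+16+20+18+6 = 95
00-J3-J9-W6-F9-00: 6+31+33+20+19 = 109
00-J3-J9-F9-W6-00: 6+31+16+20+14 = 87
00-J3-W6-J9-F9-00: 6+18+33+16+19 = 92
00-J3-F9-J9-W6-00: 6+15+16+33+14 = 84
00-W6-J9-J3-F9-00: 14+33+31+15+19 = 112
00-W6-J3-J9-F9-00: 14+18+31+16+19 = 98
The minimum is 84.
One optimal route: 00 → J3 → F9 → J9 → W6 → 00 (or its reverse).

Minimum total distance: 84 m.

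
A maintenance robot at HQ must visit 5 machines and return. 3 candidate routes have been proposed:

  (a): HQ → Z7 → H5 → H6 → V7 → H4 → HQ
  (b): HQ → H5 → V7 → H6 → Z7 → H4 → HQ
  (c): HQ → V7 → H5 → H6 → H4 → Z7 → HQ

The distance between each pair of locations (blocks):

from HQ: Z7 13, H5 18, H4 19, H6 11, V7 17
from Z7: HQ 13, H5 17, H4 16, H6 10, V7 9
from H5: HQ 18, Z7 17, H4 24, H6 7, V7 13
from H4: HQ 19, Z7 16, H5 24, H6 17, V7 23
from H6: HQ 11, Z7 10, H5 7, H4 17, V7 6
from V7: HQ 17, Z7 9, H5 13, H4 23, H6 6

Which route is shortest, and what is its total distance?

82 blocks — (b) is the shortest.

(a): 13 + 17 + 7 + 6 + 23 + 19 = 85
(b): 18 + 13 + 6 + 10 + 16 + 19 = 82
(c): 17 + 13 + 7 + 17 + 16 + 13 = 83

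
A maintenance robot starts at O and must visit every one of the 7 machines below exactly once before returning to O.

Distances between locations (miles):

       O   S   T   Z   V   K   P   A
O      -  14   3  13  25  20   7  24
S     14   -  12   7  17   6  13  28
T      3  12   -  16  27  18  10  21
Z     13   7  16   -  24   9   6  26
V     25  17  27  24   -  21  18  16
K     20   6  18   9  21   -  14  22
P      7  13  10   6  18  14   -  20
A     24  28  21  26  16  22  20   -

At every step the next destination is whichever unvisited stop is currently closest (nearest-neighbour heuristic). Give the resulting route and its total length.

93 miles along O → T → P → Z → S → K → V → A → O.

From O: distances to unvisited — T=3, P=7, Z=13, S=14, K=20, A=24, V=25. Nearest is T (3).
From T: distances to unvisited — P=10, S=12, Z=16, K=18, A=21, V=27. Nearest is P (10).
From P: distances to unvisited — Z=6, S=13, K=14, V=18, A=20. Nearest is Z (6).
From Z: distances to unvisited — S=7, K=9, V=24, A=26. Nearest is S (7).
From S: distances to unvisited — K=6, V=17, A=28. Nearest is K (6).
From K: distances to unvisited — V=21, A=22. Nearest is V (21).
From V: distances to unvisited — A=16. Nearest is A (16).
Return A→O: 24.
Total = 3 + 10 + 6 + 7 + 6 + 21 + 16 + 24 = 93.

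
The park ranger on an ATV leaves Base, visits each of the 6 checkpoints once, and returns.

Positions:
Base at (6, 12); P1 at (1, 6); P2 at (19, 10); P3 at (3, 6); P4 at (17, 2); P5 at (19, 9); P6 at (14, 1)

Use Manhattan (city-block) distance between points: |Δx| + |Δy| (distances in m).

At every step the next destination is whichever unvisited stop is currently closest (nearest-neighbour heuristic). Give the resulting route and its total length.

At Base the remaining stops are P3 9, P1 11, P2 15, P5 16, P6 19, P4 21; go to P3.
At P3 the remaining stops are P1 2, P6 16, P4 18, P5 19, P2 20; go to P1.
At P1 the remaining stops are P6 18, P4 20, P5 21, P2 22; go to P6.
At P6 the remaining stops are P4 4, P5 13, P2 14; go to P4.
At P4 the remaining stops are P5 9, P2 10; go to P5.
At P5 the remaining stops are P2 1; go to P2.
Return P2→Base: 15.
Total = 9 + 2 + 18 + 4 + 9 + 1 + 15 = 58.

Total distance 58 m via the nearest-neighbour route Base → P3 → P1 → P6 → P4 → P5 → P2 → Base.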